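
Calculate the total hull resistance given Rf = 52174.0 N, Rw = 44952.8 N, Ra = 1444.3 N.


Formula: Rt = Rf + Rw + Ra
Substituting: Rt = 52174.0 + 44952.8 + 1444.3
Result: Rt = 98571.1 N

98571.1 N


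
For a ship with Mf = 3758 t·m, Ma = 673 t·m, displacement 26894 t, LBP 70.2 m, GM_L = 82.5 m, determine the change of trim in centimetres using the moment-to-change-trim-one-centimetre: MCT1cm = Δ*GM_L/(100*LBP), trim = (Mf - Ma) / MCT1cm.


Formula: net trimming moment = Mf - Ma; MCT1cm = Δ*GM_L/(100*LBP); trim = net moment / MCT1cm
Step 1 — net trimming moment = 3758 - 673 = 3085 t·m
Step 2 — MCT1cm = 26894 * 82.5 / (100 * 70.2) = 316.062 t·m/cm
Step 3 — trim = 3085 / 316.062 ≈ 9.7607 cm (5 s.f.)

9.7607 cm


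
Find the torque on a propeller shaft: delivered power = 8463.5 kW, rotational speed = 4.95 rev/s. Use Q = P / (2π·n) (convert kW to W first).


Formula: Q = P_W / (2 * pi * n)
Step 1 — P_W = 8463.5 kW * 1000 = 8463500.0 W
Step 2 — 2 * pi * n = 2 * pi * 4.95 = 31.101767
Step 3 — Q = 8463500.0 / 31.101767 ≈ 272120 N·m (5 s.f.)

272120 N·m


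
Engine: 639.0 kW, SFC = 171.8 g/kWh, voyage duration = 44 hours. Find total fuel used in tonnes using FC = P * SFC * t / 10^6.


Formula: FC (tonnes) = P * SFC * t / 1,000,000
Step 1 — P * SFC * t = 639.0 * 171.8 * 44 = 4830328.8 g
Step 2 — FC (tonnes) = 4830328.8 / 1,000,000 ≈ 4.8303 tonnes (5 s.f.)

4.8303 tonnes


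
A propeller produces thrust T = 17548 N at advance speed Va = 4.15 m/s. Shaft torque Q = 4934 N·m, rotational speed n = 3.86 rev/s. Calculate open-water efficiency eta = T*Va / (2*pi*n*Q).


Formula: eta = T * Va / (2 * pi * n * Q)
Step 1 — numerator = T * Va = 17548 * 4.15 = 72824.2
Step 2 — 2 * pi * n = 2 * pi * 3.86 = 24.253095
Step 3 — denominator = 24.253095 * 4934 = 119664.77
Step 4 — eta = 72824.2 / 119664.77 ≈ 0.60857 (5 s.f.)

0.60857


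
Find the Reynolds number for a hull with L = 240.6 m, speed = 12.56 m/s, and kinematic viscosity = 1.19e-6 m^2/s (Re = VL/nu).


Formula: Re = V * L / nu
Step 1 — V * L = 12.56 * 240.6 = 3021.936 m^2/s
Step 2 — Re = 3021.936 / 1.19e-6 = 2.54e+09

2.54e+09


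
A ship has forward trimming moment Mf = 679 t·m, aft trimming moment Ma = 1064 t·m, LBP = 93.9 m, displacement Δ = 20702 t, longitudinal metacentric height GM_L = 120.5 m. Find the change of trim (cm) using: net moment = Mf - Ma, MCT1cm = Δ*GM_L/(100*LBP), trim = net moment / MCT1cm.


Formula: net trimming moment = Mf - Ma; MCT1cm = Δ*GM_L/(100*LBP); trim = net moment / MCT1cm
Step 1 — net trimming moment = 679 - 1064 = -385 t·m
Step 2 — MCT1cm = 20702 * 120.5 / (100 * 93.9) = 265.6646 t·m/cm
Step 3 — trim = -385 / 265.6646 ≈ -1.4492 cm (5 s.f.)

-1.4492 cm


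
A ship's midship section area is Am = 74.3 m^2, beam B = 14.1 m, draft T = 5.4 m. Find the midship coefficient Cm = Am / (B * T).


Formula: Cm = Am / (B * T)
Step 1 — B * T = 14.1 * 5.4 = 76.14 m^2
Step 2 — Cm = 74.3 / 76.14 ≈ 0.97583 (5 s.f.)

0.97583


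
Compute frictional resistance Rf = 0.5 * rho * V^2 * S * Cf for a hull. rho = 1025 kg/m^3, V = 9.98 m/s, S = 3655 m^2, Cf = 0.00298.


Formula: Rf = 0.5 * rho * V^2 * S * Cf
Step 1 — V^2 = 9.98^2 = 99.6004
Step 2 — 0.5 * rho * V^2 = 0.5 * 1025 * 99.6004 = 51045.205
Step 3 — Rf = 51045.205 * 3655 * 0.00298 ≈ 555980 N (5 s.f.)

555980 N


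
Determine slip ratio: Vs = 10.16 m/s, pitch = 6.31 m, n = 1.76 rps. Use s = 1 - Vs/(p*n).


Formula: s = 1 - Vs / (p * n)
Step 1 — p * n = 6.31 * 1.76 = 11.1056
Step 2 — Vs / (p*n) = 10.16 / 11.1056 = 0.914854 (6 d.p.)
Step 3 — s = 1 - 0.914854 = 0.085146

0.085146


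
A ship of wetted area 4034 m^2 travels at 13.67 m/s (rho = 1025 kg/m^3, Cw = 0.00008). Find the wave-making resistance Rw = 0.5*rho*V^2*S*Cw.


Formula: Rw = 0.5 * rho * V^2 * S * Cw
Step 1 — V^2 = 13.67^2 = 186.8689
Step 2 — 0.5 * rho * V^2 = 0.5 * 1025 * 186.8689 = 95770.31125
Step 3 — Rw = 95770.31125 * 4034 * 0.00008 ≈ 30907 N (5 s.f.)

30907 N


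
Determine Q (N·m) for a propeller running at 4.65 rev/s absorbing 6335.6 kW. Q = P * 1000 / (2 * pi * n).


Formula: Q = P_W / (2 * pi * n)
Step 1 — P_W = 6335.6 kW * 1000 = 6335600.0 W
Step 2 — 2 * pi * n = 2 * pi * 4.65 = 29.216812
Step 3 — Q = 6335600.0 / 29.216812 ≈ 216850 N·m (5 s.f.)

216850 N·m


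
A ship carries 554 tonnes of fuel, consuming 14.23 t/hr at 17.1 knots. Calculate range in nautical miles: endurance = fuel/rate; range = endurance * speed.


Formula: endurance = fuel / rate; range = endurance * speed
Step 1 — endurance = 554 / 14.23 = 38.9318 hours
Step 2 — range = 38.9318 * 17.1 ≈ 665.73 nautical miles (5 s.f.)

665.73 NM


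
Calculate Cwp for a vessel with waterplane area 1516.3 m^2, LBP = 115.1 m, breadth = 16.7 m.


Formula: Cwp = Aw / (L * B)
Step 1 — L * B = 115.1 * 16.7 = 1922.17 m^2
Step 2 — Cwp = 1516.3 / 1922.17 ≈ 0.78885 (5 s.f.)

0.78885


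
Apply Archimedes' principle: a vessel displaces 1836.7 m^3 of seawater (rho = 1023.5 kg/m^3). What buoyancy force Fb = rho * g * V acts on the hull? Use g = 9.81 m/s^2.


Formula: Fb = rho * g * V
Substituting: Fb = 1023.5 * 9.81 * 1836.7
Intermediate: 1023.5 * 9.81 = 10040.535
Result: Fb = 10040.535 * 1836.7 ≈ 18441000 N (5 s.f.)

18441000 N


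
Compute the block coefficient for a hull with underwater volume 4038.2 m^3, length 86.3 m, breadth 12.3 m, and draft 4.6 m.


Formula: Cb = V / (L * B * T)
Step 1 — L * B * T = 86.3 * 12.3 * 4.6 = 4882.854 m^3
Step 2 — Cb = 4038.2 / 4882.854 ≈ 0.82702 (5 s.f.)

0.82702


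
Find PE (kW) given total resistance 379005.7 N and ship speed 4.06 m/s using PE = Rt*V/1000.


Formula: PE = Rt * V / 1000 (kW)
Step 1 — PE (W) = 379005.7 * 4.06 = 1538763.142 W
Step 2 — PE (kW) = 1538763.142 / 1000 ≈ 1538.8 kW (5 s.f.)

1538.8 kW


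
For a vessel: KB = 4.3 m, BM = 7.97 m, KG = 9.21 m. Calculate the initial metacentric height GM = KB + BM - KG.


Formula: GM = KB + BM - KG
Step 1 — KM = KB + BM = 4.3 + 7.97 = 12.27 m
Step 2 — GM = KM - KG = 12.27 - 9.21 = 3.06 m

3.06 m


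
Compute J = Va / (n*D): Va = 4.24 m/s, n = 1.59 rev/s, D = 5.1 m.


Formula: J = Va / (n * D)
Step 1 — n * D = 1.59 * 5.1 = 8.109
Step 2 — J = 4.24 / 8.109 ≈ 0.52288 (5 s.f.)

0.52288


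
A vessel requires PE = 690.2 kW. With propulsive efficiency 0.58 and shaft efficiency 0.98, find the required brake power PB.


Formula: PB = PE / (eta_D * eta_S)
Step 1 — combined efficiency = eta_D * eta_S = 0.58 * 0.98 = 0.5684
Step 2 — PB = 690.2 / 0.5684 ≈ 1214.3 kW (5 s.f.)

1214.3 kW


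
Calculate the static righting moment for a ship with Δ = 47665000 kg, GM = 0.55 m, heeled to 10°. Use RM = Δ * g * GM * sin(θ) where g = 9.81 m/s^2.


Formula: GZ = GM * sin(theta); RM = disp * g * GZ
Step 1 — GZ = 0.55 * sin(10°) = 0.55 * 0.173648 = 0.095506 m
Step 2 — RM = 47665000 * 9.81 * 0.095506 ≈ 44658000 N·m (5 s.f.)

44658000 N·m


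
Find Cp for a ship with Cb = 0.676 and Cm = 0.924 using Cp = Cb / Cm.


Formula: Cp = Cb / Cm
Substituting: Cp = 0.676 / 0.924
Result: Cp ≈ 0.73160 (5 s.f.)

0.73160


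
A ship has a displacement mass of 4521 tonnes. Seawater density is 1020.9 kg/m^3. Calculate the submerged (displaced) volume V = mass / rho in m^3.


Formula: V = mass / rho
Step 1 — convert tonnes to kg: 4521 t * 1000 = 4521000 kg
Step 2 — V = 4521000 / 1020.9 ≈ 4428.4 m^3 (5 s.f.)

4428.4 m^3


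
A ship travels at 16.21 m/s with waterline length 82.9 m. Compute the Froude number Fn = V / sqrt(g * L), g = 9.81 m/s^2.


Formula: Fn = V / sqrt(g * L)
Step 1 — g * L = 9.81 * 82.9 = 813.249
Step 2 — sqrt(g * L) = sqrt(813.249) = 28.517521
Step 3 — Fn = 16.21 / 28.517521 ≈ 0.56842 (5 s.f.)

0.56842


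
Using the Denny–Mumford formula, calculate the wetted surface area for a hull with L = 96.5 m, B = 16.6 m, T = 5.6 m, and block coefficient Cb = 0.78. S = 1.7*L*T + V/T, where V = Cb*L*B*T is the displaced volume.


Formula: S = 1.7*L*T + V/T with V = Cb*L*B*T, i.e. S = L * (1.7*T + Cb*B)
Step 1 — 1.7*T = 1.7 * 5.6 = 9.52 m
Step 2 — Cb*B = 0.78 * 16.6 = 12.948 m
Step 3 — 1.7*T + Cb*B = 9.52 + 12.948 = 22.468 m
Step 4 — S = 96.5 * 22.468 ≈ 2168.2 m^2 (5 s.f.)

2168.2 m^2


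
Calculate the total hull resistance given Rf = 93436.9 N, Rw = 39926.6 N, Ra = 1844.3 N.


Formula: Rt = Rf + Rw + Ra
Substituting: Rt = 93436.9 + 39926.6 + 1844.3
Result: Rt = 135207.8 N

135207.8 N


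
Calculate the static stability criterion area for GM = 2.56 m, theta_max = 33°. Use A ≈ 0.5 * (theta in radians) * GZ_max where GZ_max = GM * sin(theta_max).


Formula: GZ_max = GM * sin(theta); Area = 0.5 * theta_rad * GZ_max
Step 1 — GZ_max = 2.56 * sin(33°) = 2.56 * 0.544639 = 1.394276 m
Step 2 — theta_rad = 33 * pi/180 = 0.575959 rad
Step 3 — Area = 0.5 * 0.575959 * 1.394276 ≈ 0.40152 m·rad (5 s.f.)

0.40152 m·rad


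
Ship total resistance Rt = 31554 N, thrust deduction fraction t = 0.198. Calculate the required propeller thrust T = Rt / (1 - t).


Formula: T = Rt / (1 - t)
Step 1 — (1 - t) = 1 - 0.198 = 0.802
Step 2 — T = 31554 / 0.802 ≈ 39344 N (5 s.f.)

39344 N


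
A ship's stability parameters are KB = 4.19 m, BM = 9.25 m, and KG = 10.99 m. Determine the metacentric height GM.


Formula: GM = KB + BM - KG
Step 1 — KM = KB + BM = 4.19 + 9.25 = 13.44 m
Step 2 — GM = KM - KG = 13.44 - 10.99 = 2.45 m

2.45 m


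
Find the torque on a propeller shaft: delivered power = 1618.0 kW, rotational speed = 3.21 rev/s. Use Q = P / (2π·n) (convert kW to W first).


Formula: Q = P_W / (2 * pi * n)
Step 1 — P_W = 1618.0 kW * 1000 = 1618000.0 W
Step 2 — 2 * pi * n = 2 * pi * 3.21 = 20.169025
Step 3 — Q = 1618000.0 / 20.169025 ≈ 80222 N·m (5 s.f.)

80222 N·m


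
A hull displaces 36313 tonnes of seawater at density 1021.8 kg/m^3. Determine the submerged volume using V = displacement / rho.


Formula: V = mass / rho
Step 1 — convert tonnes to kg: 36313 t * 1000 = 36313000 kg
Step 2 — V = 36313000 / 1021.8 ≈ 35538 m^3 (5 s.f.)

35538 m^3


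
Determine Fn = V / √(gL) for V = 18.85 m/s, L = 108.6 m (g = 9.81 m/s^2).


Formula: Fn = V / sqrt(g * L)
Step 1 — g * L = 9.81 * 108.6 = 1065.366
Step 2 — sqrt(g * L) = sqrt(1065.366) = 32.639945
Step 3 — Fn = 18.85 / 32.639945 ≈ 0.57751 (5 s.f.)

0.57751


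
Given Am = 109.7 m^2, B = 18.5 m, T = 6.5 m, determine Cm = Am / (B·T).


Formula: Cm = Am / (B * T)
Step 1 — B * T = 18.5 * 6.5 = 120.25 m^2
Step 2 — Cm = 109.7 / 120.25 ≈ 0.91227 (5 s.f.)

0.91227


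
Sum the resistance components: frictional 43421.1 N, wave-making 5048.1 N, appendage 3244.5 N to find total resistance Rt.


Formula: Rt = Rf + Rw + Ra
Substituting: Rt = 43421.1 + 5048.1 + 3244.5
Result: Rt = 51713.7 N

51713.7 N


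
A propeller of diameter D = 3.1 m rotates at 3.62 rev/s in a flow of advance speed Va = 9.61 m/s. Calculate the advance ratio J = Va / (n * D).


Formula: J = Va / (n * D)
Step 1 — n * D = 3.62 * 3.1 = 11.222
Step 2 — J = 9.61 / 11.222 ≈ 0.85635 (5 s.f.)

0.85635


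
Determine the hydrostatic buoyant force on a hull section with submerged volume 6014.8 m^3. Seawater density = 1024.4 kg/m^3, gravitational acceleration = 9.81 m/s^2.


Formula: Fb = rho * g * V
Substituting: Fb = 1024.4 * 9.81 * 6014.8
Intermediate: 1024.4 * 9.81 = 10049.364
Result: Fb = 10049.364 * 6014.8 ≈ 60445000 N (5 s.f.)

60445000 N


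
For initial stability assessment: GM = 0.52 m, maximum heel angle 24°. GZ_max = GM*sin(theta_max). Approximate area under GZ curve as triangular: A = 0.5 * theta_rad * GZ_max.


Formula: GZ_max = GM * sin(theta); Area = 0.5 * theta_rad * GZ_max
Step 1 — GZ_max = 0.52 * sin(24°) = 0.52 * 0.406737 = 0.211503 m
Step 2 — theta_rad = 24 * pi/180 = 0.418879 rad
Step 3 — Area = 0.5 * 0.418879 * 0.211503 ≈ 0.044297 m·rad (5 s.f.)

0.044297 m·rad


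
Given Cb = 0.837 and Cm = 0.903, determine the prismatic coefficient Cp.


Formula: Cp = Cb / Cm
Substituting: Cp = 0.837 / 0.903
Result: Cp ≈ 0.92691 (5 s.f.)

0.92691


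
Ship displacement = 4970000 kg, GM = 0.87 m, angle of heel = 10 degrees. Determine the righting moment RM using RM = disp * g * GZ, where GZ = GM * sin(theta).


Formula: GZ = GM * sin(theta); RM = disp * g * GZ
Step 1 — GZ = 0.87 * sin(10°) = 0.87 * 0.173648 = 0.151074 m
Step 2 — RM = 4970000 * 9.81 * 0.151074 ≈ 7365700 N·m (5 s.f.)

7365700 N·m


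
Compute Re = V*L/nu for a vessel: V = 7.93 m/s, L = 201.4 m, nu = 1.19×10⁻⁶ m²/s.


Formula: Re = V * L / nu
Step 1 — V * L = 7.93 * 201.4 = 1597.102 m^2/s
Step 2 — Re = 1597.102 / 1.19e-6 = 1.34e+09

1.34e+09


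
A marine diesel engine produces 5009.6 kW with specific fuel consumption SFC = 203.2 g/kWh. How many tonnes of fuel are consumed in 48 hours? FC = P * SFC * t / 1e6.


Formula: FC (tonnes) = P * SFC * t / 1,000,000
Step 1 — P * SFC * t = 5009.6 * 203.2 * 48 = 48861634.56 g
Step 2 — FC (tonnes) = 48861634.56 / 1,000,000 ≈ 48.862 tonnes (5 s.f.)

48.862 tonnes


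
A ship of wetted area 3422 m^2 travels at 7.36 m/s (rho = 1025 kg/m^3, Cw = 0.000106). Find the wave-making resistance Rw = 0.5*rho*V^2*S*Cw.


Formula: Rw = 0.5 * rho * V^2 * S * Cw
Step 1 — V^2 = 7.36^2 = 54.1696
Step 2 — 0.5 * rho * V^2 = 0.5 * 1025 * 54.1696 = 27761.92
Step 3 — Rw = 27761.92 * 3422 * 0.000106 ≈ 10070 N (5 s.f.)

10070 N


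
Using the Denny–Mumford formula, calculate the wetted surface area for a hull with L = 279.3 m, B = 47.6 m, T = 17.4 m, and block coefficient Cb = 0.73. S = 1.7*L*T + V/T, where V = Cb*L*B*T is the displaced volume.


Formula: S = 1.7*L*T + V/T with V = Cb*L*B*T, i.e. S = L * (1.7*T + Cb*B)
Step 1 — 1.7*T = 1.7 * 17.4 = 29.58 m
Step 2 — Cb*B = 0.73 * 47.6 = 34.748 m
Step 3 — 1.7*T + Cb*B = 29.58 + 34.748 = 64.328 m
Step 4 — S = 279.3 * 64.328 ≈ 17967 m^2 (5 s.f.)

17967 m^2


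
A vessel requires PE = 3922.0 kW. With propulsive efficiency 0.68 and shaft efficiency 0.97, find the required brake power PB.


Formula: PB = PE / (eta_D * eta_S)
Step 1 — combined efficiency = eta_D * eta_S = 0.68 * 0.97 = 0.6596
Step 2 — PB = 3922.0 / 0.6596 ≈ 5946.0 kW (5 s.f.)

5946.0 kW


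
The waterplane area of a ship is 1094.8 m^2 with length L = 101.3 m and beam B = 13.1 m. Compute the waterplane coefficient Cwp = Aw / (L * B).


Formula: Cwp = Aw / (L * B)
Step 1 — L * B = 101.3 * 13.1 = 1327.03 m^2
Step 2 — Cwp = 1094.8 / 1327.03 ≈ 0.82500 (5 s.f.)

0.82500


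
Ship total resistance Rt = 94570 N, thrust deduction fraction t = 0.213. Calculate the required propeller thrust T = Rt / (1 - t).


Formula: T = Rt / (1 - t)
Step 1 — (1 - t) = 1 - 0.213 = 0.787
Step 2 — T = 94570 / 0.787 ≈ 120170 N (5 s.f.)

120170 N


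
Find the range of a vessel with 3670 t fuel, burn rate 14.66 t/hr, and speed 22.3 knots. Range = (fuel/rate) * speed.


Formula: endurance = fuel / rate; range = endurance * speed
Step 1 — endurance = 3670 / 14.66 = 250.3411 hours
Step 2 — range = 250.3411 * 22.3 ≈ 5582.6 nautical miles (5 s.f.)

5582.6 NM


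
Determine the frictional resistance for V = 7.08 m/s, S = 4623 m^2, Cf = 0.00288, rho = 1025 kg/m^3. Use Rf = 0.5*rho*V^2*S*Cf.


Formula: Rf = 0.5 * rho * V^2 * S * Cf
Step 1 — V^2 = 7.08^2 = 50.1264
Step 2 — 0.5 * rho * V^2 = 0.5 * 1025 * 50.1264 = 25689.78
Step 3 — Rf = 25689.78 * 4623 * 0.00288 ≈ 342040 N (5 s.f.)

342040 N


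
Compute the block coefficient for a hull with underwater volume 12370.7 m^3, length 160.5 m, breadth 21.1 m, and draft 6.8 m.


Formula: Cb = V / (L * B * T)
Step 1 — L * B * T = 160.5 * 21.1 * 6.8 = 23028.54 m^3
Step 2 — Cb = 12370.7 / 23028.54 ≈ 0.53719 (5 s.f.)

0.53719


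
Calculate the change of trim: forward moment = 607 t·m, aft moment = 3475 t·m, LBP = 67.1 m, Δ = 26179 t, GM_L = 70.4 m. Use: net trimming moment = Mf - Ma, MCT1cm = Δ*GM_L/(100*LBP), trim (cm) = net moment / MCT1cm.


Formula: net trimming moment = Mf - Ma; MCT1cm = Δ*GM_L/(100*LBP); trim = net moment / MCT1cm
Step 1 — net trimming moment = 607 - 3475 = -2868 t·m
Step 2 — MCT1cm = 26179 * 70.4 / (100 * 67.1) = 274.6649 t·m/cm
Step 3 — trim = -2868 / 274.6649 ≈ -10.442 cm (5 s.f.)

-10.442 cm


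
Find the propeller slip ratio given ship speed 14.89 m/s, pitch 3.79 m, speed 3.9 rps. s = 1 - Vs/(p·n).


Formula: s = 1 - Vs / (p * n)
Step 1 — p * n = 3.79 * 3.9 = 14.781
Step 2 — Vs / (p*n) = 14.89 / 14.781 = 1.007374 (6 d.p.)
Step 3 — s = 1 - 1.007374 = -0.007374

-0.007374


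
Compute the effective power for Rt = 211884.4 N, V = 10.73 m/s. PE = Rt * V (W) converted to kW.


Formula: PE = Rt * V / 1000 (kW)
Step 1 — PE (W) = 211884.4 * 10.73 = 2273519.612 W
Step 2 — PE (kW) = 2273519.612 / 1000 ≈ 2273.5 kW (5 s.f.)

2273.5 kW


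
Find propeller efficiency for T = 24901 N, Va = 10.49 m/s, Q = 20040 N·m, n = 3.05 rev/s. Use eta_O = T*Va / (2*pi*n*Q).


Formula: eta = T * Va / (2 * pi * n * Q)
Step 1 — numerator = T * Va = 24901 * 10.49 = 261211.49
Step 2 — 2 * pi * n = 2 * pi * 3.05 = 19.163715
Step 3 — denominator = 19.163715 * 20040 = 384040.85
Step 4 — eta = 261211.49 / 384040.85 ≈ 0.68017 (5 s.f.)

0.68017


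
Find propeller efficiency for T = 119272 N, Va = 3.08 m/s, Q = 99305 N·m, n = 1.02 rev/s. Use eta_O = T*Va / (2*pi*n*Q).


Formula: eta = T * Va / (2 * pi * n * Q)
Step 1 — numerator = T * Va = 119272 * 3.08 = 367357.76
Step 2 — 2 * pi * n = 2 * pi * 1.02 = 6.408849
Step 3 — denominator = 6.408849 * 99305 = 636430.75
Step 4 — eta = 367357.76 / 636430.75 ≈ 0.57722 (5 s.f.)

0.57722


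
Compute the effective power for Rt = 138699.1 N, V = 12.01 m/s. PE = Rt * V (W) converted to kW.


Formula: PE = Rt * V / 1000 (kW)
Step 1 — PE (W) = 138699.1 * 12.01 = 1665776.191 W
Step 2 — PE (kW) = 1665776.191 / 1000 ≈ 1665.8 kW (5 s.f.)

1665.8 kW


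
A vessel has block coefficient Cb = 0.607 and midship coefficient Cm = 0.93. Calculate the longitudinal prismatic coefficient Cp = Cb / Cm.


Formula: Cp = Cb / Cm
Substituting: Cp = 0.607 / 0.93
Result: Cp ≈ 0.65269 (5 s.f.)

0.65269


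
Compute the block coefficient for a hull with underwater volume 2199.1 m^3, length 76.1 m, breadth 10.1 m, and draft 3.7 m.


Formula: Cb = V / (L * B * T)
Step 1 — L * B * T = 76.1 * 10.1 * 3.7 = 2843.857 m^3
Step 2 — Cb = 2199.1 / 2843.857 ≈ 0.77328 (5 s.f.)

0.77328


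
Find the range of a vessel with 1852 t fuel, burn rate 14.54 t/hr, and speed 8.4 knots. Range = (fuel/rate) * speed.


Formula: endurance = fuel / rate; range = endurance * speed
Step 1 — endurance = 1852 / 14.54 = 127.3728 hours
Step 2 — range = 127.3728 * 8.4 ≈ 1069.9 nautical miles (5 s.f.)

1069.9 NM


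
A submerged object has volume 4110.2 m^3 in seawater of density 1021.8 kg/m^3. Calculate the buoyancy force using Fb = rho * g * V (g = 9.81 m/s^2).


Formula: Fb = rho * g * V
Substituting: Fb = 1021.8 * 9.81 * 4110.2
Intermediate: 1021.8 * 9.81 = 10023.858
Result: Fb = 10023.858 * 4110.2 ≈ 41200000 N (5 s.f.)

41200000 N


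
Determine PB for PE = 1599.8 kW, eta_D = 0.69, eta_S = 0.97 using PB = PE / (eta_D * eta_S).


Formula: PB = PE / (eta_D * eta_S)
Step 1 — combined efficiency = eta_D * eta_S = 0.69 * 0.97 = 0.6693
Step 2 — PB = 1599.8 / 0.6693 ≈ 2390.3 kW (5 s.f.)

2390.3 kW


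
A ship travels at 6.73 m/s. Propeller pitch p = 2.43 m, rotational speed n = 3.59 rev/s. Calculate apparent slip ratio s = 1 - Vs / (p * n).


Formula: s = 1 - Vs / (p * n)
Step 1 — p * n = 2.43 * 3.59 = 8.7237
Step 2 — Vs / (p*n) = 6.73 / 8.7237 = 0.771462 (6 d.p.)
Step 3 — s = 1 - 0.771462 = 0.228538

0.228538


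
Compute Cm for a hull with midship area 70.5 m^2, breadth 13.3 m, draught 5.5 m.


Formula: Cm = Am / (B * T)
Step 1 — B * T = 13.3 * 5.5 = 73.15 m^2
Step 2 — Cm = 70.5 / 73.15 ≈ 0.96377 (5 s.f.)

0.96377


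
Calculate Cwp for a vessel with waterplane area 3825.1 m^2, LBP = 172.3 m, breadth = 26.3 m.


Formula: Cwp = Aw / (L * B)
Step 1 — L * B = 172.3 * 26.3 = 4531.49 m^2
Step 2 — Cwp = 3825.1 / 4531.49 ≈ 0.84412 (5 s.f.)

0.84412


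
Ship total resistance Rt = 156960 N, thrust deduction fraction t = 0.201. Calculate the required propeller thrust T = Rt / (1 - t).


Formula: T = Rt / (1 - t)
Step 1 — (1 - t) = 1 - 0.201 = 0.799
Step 2 — T = 156960 / 0.799 ≈ 196450 N (5 s.f.)

196450 N


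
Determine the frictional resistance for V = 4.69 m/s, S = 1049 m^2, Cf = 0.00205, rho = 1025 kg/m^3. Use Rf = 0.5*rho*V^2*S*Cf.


Formula: Rf = 0.5 * rho * V^2 * S * Cf
Step 1 — V^2 = 4.69^2 = 21.9961
Step 2 — 0.5 * rho * V^2 = 0.5 * 1025 * 21.9961 = 11273.00125
Step 3 — Rf = 11273.00125 * 1049 * 0.00205 ≈ 24242 N (5 s.f.)

24242 N


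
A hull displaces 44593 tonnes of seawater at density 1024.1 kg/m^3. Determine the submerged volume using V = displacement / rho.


Formula: V = mass / rho
Step 1 — convert tonnes to kg: 44593 t * 1000 = 44593000 kg
Step 2 — V = 44593000 / 1024.1 ≈ 43544 m^3 (5 s.f.)

43544 m^3


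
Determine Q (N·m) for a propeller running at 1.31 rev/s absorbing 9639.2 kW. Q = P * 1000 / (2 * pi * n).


Formula: Q = P_W / (2 * pi * n)
Step 1 — P_W = 9639.2 kW * 1000 = 9639200.0 W
Step 2 — 2 * pi * n = 2 * pi * 1.31 = 8.230973
Step 3 — Q = 9639200.0 / 8.230973 ≈ 1171100 N·m (5 s.f.)

1171100 N·m


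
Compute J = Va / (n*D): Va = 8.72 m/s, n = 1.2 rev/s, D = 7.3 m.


Formula: J = Va / (n * D)
Step 1 — n * D = 1.2 * 7.3 = 8.76
Step 2 — J = 8.72 / 8.76 ≈ 0.99543 (5 s.f.)

0.99543


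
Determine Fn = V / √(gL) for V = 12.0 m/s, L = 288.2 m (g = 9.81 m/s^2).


Formula: Fn = V / sqrt(g * L)
Step 1 — g * L = 9.81 * 288.2 = 2827.242
Step 2 — sqrt(g * L) = sqrt(2827.242) = 53.171816
Step 3 — Fn = 12.0 / 53.171816 ≈ 0.22568 (5 s.f.)

0.22568


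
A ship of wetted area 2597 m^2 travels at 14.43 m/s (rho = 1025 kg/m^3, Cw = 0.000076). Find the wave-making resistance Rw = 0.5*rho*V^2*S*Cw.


Formula: Rw = 0.5 * rho * V^2 * S * Cw
Step 1 — V^2 = 14.43^2 = 208.2249
Step 2 — 0.5 * rho * V^2 = 0.5 * 1025 * 208.2249 = 106715.26125
Step 3 — Rw = 106715.26125 * 2597 * 0.000076 ≈ 21063 N (5 s.f.)

21063 N


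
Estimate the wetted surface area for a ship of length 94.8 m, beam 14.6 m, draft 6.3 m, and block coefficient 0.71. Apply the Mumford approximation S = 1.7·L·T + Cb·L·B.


Formula: S = 1.7*L*T + V/T with V = Cb*L*B*T, i.e. S = L * (1.7*T + Cb*B)
Step 1 — 1.7*T = 1.7 * 6.3 = 10.71 m
Step 2 — Cb*B = 0.71 * 14.6 = 10.366 m
Step 3 — 1.7*T + Cb*B = 10.71 + 10.366 = 21.076 m
Step 4 — S = 94.8 * 21.076 ≈ 1998.0 m^2 (5 s.f.)

1998.0 m^2


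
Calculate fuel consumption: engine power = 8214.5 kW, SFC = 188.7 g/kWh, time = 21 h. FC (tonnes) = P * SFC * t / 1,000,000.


Formula: FC (tonnes) = P * SFC * t / 1,000,000
Step 1 — P * SFC * t = 8214.5 * 188.7 * 21 = 32551599.15 g
Step 2 — FC (tonnes) = 32551599.15 / 1,000,000 ≈ 32.552 tonnes (5 s.f.)

32.552 tonnes


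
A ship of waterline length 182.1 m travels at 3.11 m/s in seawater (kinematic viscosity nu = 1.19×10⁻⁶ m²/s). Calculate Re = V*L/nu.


Formula: Re = V * L / nu
Step 1 — V * L = 3.11 * 182.1 = 566.331 m^2/s
Step 2 — Re = 566.331 / 1.19e-6 = 4.76e+08

4.76e+08


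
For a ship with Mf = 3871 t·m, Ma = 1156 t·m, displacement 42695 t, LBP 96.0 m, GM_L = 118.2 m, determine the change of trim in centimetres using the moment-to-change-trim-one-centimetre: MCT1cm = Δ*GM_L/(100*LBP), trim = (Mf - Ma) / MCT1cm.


Formula: net trimming moment = Mf - Ma; MCT1cm = Δ*GM_L/(100*LBP); trim = net moment / MCT1cm
Step 1 — net trimming moment = 3871 - 1156 = 2715 t·m
Step 2 — MCT1cm = 42695 * 118.2 / (100 * 96.0) = 525.6822 t·m/cm
Step 3 — trim = 2715 / 525.6822 ≈ 5.1647 cm (5 s.f.)

5.1647 cm


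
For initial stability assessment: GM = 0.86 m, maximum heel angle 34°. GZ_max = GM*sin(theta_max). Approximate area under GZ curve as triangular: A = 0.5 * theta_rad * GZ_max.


Formula: GZ_max = GM * sin(theta); Area = 0.5 * theta_rad * GZ_max
Step 1 — GZ_max = 0.86 * sin(34°) = 0.86 * 0.559193 = 0.480906 m
Step 2 — theta_rad = 34 * pi/180 = 0.593412 rad
Step 3 — Area = 0.5 * 0.593412 * 0.480906 ≈ 0.14269 m·rad (5 s.f.)

0.14269 m·rad


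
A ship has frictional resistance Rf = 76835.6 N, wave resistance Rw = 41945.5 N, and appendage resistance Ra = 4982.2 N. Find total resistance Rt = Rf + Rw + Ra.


Formula: Rt = Rf + Rw + Ra
Substituting: Rt = 76835.6 + 41945.5 + 4982.2
Result: Rt = 123763.3 N

123763.3 N


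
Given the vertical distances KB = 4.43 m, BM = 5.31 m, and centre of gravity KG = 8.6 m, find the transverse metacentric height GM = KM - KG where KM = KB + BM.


Formula: GM = KB + BM - KG
Step 1 — KM = KB + BM = 4.43 + 5.31 = 9.74 m
Step 2 — GM = KM - KG = 9.74 - 8.6 = 1.14 m

1.14 m


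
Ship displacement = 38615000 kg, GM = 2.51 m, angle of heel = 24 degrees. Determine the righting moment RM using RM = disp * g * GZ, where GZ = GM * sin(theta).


Formula: GZ = GM * sin(theta); RM = disp * g * GZ
Step 1 — GZ = 2.51 * sin(24°) = 2.51 * 0.406737 = 1.02091 m
Step 2 — RM = 38615000 * 9.81 * 1.02091 ≈ 386730000 N·m (5 s.f.)

386730000 N·m


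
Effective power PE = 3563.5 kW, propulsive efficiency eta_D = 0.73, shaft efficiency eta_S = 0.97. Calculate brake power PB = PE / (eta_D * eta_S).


Formula: PB = PE / (eta_D * eta_S)
Step 1 — combined efficiency = eta_D * eta_S = 0.73 * 0.97 = 0.7081
Step 2 — PB = 3563.5 / 0.7081 ≈ 5032.5 kW (5 s.f.)

5032.5 kW


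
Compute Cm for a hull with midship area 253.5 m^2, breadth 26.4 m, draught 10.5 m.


Formula: Cm = Am / (B * T)
Step 1 — B * T = 26.4 * 10.5 = 277.2 m^2
Step 2 — Cm = 253.5 / 277.2 ≈ 0.91450 (5 s.f.)

0.91450


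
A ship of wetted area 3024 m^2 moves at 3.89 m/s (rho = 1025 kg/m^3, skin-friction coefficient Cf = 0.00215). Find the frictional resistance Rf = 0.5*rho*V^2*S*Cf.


Formula: Rf = 0.5 * rho * V^2 * S * Cf
Step 1 — V^2 = 3.89^2 = 15.1321
Step 2 — 0.5 * rho * V^2 = 0.5 * 1025 * 15.1321 = 7755.20125
Step 3 — Rf = 7755.20125 * 3024 * 0.00215 ≈ 50421 N (5 s.f.)

50421 N


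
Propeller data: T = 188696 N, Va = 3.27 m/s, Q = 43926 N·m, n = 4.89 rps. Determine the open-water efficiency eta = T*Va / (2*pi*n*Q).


Formula: eta = T * Va / (2 * pi * n * Q)
Step 1 — numerator = T * Va = 188696 * 3.27 = 617035.92
Step 2 — 2 * pi * n = 2 * pi * 4.89 = 30.724776
Step 3 — denominator = 30.724776 * 43926 = 1349616.51
Step 4 — eta = 617035.92 / 1349616.51 ≈ 0.45719 (5 s.f.)

0.45719


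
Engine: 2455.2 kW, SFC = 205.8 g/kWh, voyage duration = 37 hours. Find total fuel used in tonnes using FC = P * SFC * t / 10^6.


Formula: FC (tonnes) = P * SFC * t / 1,000,000
Step 1 — P * SFC * t = 2455.2 * 205.8 * 37 = 18695365.92 g
Step 2 — FC (tonnes) = 18695365.92 / 1,000,000 ≈ 18.695 tonnes (5 s.f.)

18.695 tonnes


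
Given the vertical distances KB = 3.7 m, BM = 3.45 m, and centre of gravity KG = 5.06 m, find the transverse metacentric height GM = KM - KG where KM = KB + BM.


Formula: GM = KB + BM - KG
Step 1 — KM = KB + BM = 3.7 + 3.45 = 7.15 m
Step 2 — GM = KM - KG = 7.15 - 5.06 = 2.09 m

2.09 m


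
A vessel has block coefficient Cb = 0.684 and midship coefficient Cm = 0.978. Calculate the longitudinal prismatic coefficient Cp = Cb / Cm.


Formula: Cp = Cb / Cm
Substituting: Cp = 0.684 / 0.978
Result: Cp ≈ 0.69939 (5 s.f.)

0.69939


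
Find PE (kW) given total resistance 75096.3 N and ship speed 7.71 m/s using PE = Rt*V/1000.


Formula: PE = Rt * V / 1000 (kW)
Step 1 — PE (W) = 75096.3 * 7.71 = 578992.473 W
Step 2 — PE (kW) = 578992.473 / 1000 ≈ 578.99 kW (5 s.f.)

578.99 kW


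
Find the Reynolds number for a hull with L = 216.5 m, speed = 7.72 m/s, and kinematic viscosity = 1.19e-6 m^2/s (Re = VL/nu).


Formula: Re = V * L / nu
Step 1 — V * L = 7.72 * 216.5 = 1671.38 m^2/s
Step 2 — Re = 1671.38 / 1.19e-6 = 1.40e+09

1.40e+09


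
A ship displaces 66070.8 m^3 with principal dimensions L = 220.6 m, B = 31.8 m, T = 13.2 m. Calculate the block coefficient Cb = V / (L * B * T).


Formula: Cb = V / (L * B * T)
Step 1 — L * B * T = 220.6 * 31.8 * 13.2 = 92599.056 m^3
Step 2 — Cb = 66070.8 / 92599.056 ≈ 0.71351 (5 s.f.)

0.71351


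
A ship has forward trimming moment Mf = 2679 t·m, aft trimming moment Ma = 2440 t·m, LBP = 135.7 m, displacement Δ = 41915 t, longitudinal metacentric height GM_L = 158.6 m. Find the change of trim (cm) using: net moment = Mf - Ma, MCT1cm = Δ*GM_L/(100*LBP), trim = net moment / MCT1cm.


Formula: net trimming moment = Mf - Ma; MCT1cm = Δ*GM_L/(100*LBP); trim = net moment / MCT1cm
Step 1 — net trimming moment = 2679 - 2440 = 239 t·m
Step 2 — MCT1cm = 41915 * 158.6 / (100 * 135.7) = 489.8835 t·m/cm
Step 3 — trim = 239 / 489.8835 ≈ 0.48787 cm (5 s.f.)

0.48787 cm


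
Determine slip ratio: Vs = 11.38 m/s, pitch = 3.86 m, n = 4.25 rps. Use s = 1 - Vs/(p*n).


Formula: s = 1 - Vs / (p * n)
Step 1 — p * n = 3.86 * 4.25 = 16.405
Step 2 — Vs / (p*n) = 11.38 / 16.405 = 0.693691 (6 d.p.)
Step 3 — s = 1 - 0.693691 = 0.306309

0.306309


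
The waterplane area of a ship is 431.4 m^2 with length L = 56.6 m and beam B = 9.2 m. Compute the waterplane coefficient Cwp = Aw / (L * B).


Formula: Cwp = Aw / (L * B)
Step 1 — L * B = 56.6 * 9.2 = 520.72 m^2
Step 2 — Cwp = 431.4 / 520.72 ≈ 0.82847 (5 s.f.)

0.82847


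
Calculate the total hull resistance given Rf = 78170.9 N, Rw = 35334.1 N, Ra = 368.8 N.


Formula: Rt = Rf + Rw + Ra
Substituting: Rt = 78170.9 + 35334.1 + 368.8
Result: Rt = 113873.8 N

113873.8 N


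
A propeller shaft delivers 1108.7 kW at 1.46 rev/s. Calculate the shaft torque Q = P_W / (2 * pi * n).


Formula: Q = P_W / (2 * pi * n)
Step 1 — P_W = 1108.7 kW * 1000 = 1108700.0 W
Step 2 — 2 * pi * n = 2 * pi * 1.46 = 9.173451
Step 3 — Q = 1108700.0 / 9.173451 ≈ 120860 N·m (5 s.f.)

120860 N·m


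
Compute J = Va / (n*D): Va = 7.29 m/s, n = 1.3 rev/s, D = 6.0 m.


Formula: J = Va / (n * D)
Step 1 — n * D = 1.3 * 6.0 = 7.8
Step 2 — J = 7.29 / 7.8 ≈ 0.93462 (5 s.f.)

0.93462


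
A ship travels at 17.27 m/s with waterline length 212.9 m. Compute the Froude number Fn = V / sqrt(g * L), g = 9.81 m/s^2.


Formula: Fn = V / sqrt(g * L)
Step 1 — g * L = 9.81 * 212.9 = 2088.549
Step 2 — sqrt(g * L) = sqrt(2088.549) = 45.700646
Step 3 — Fn = 17.27 / 45.700646 ≈ 0.37789 (5 s.f.)

0.37789


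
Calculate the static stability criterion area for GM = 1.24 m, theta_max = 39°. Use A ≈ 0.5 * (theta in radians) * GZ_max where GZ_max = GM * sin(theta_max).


Formula: GZ_max = GM * sin(theta); Area = 0.5 * theta_rad * GZ_max
Step 1 — GZ_max = 1.24 * sin(39°) = 1.24 * 0.62932 = 0.780357 m
Step 2 — theta_rad = 39 * pi/180 = 0.680678 rad
Step 3 — Area = 0.5 * 0.680678 * 0.780357 ≈ 0.26559 m·rad (5 s.f.)

0.26559 m·rad


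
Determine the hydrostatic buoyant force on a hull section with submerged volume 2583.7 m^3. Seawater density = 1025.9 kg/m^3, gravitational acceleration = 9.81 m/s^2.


Formula: Fb = rho * g * V
Substituting: Fb = 1025.9 * 9.81 * 2583.7
Intermediate: 1025.9 * 9.81 = 10064.079
Result: Fb = 10064.079 * 2583.7 ≈ 26003000 N (5 s.f.)

26003000 N


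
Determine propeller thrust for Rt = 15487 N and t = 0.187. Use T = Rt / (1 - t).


Formula: T = Rt / (1 - t)
Step 1 — (1 - t) = 1 - 0.187 = 0.813
Step 2 — T = 15487 / 0.813 ≈ 19049 N (5 s.f.)

19049 N


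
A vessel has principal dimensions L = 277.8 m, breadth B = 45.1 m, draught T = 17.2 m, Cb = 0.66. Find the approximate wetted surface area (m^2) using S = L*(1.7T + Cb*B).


Formula: S = 1.7*L*T + V/T with V = Cb*L*B*T, i.e. S = L * (1.7*T + Cb*B)
Step 1 — 1.7*T = 1.7 * 17.2 = 29.24 m
Step 2 — Cb*B = 0.66 * 45.1 = 29.766 m
Step 3 — 1.7*T + Cb*B = 29.24 + 29.766 = 59.006 m
Step 4 — S = 277.8 * 59.006 ≈ 16392 m^2 (5 s.f.)

16392 m^2


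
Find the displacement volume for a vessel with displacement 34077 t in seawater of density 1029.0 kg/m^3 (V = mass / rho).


Formula: V = mass / rho
Step 1 — convert tonnes to kg: 34077 t * 1000 = 34077000 kg
Step 2 — V = 34077000 / 1029.0 ≈ 33117 m^3 (5 s.f.)

33117 m^3


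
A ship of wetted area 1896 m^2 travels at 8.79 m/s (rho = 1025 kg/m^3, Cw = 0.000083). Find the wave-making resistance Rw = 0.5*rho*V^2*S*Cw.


Formula: Rw = 0.5 * rho * V^2 * S * Cw
Step 1 — V^2 = 8.79^2 = 77.2641
Step 2 — 0.5 * rho * V^2 = 0.5 * 1025 * 77.2641 = 39597.85125
Step 3 — Rw = 39597.85125 * 1896 * 0.000083 ≈ 6231.4 N (5 s.f.)

6231.4 N


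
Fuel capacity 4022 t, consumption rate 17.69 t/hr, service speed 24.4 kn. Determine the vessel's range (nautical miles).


Formula: endurance = fuel / rate; range = endurance * speed
Step 1 — endurance = 4022 / 17.69 = 227.3601 hours
Step 2 — range = 227.3601 * 24.4 ≈ 5547.6 nautical miles (5 s.f.)

5547.6 NM


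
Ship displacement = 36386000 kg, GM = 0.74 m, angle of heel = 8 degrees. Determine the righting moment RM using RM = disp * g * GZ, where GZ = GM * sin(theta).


Formula: GZ = GM * sin(theta); RM = disp * g * GZ
Step 1 — GZ = 0.74 * sin(8°) = 0.74 * 0.139173 = 0.102988 m
Step 2 — RM = 36386000 * 9.81 * 0.102988 ≈ 36761000 N·m (5 s.f.)

36761000 N·m


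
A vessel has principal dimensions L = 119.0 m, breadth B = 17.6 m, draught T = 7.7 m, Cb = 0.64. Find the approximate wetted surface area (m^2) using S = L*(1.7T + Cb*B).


Formula: S = 1.7*L*T + V/T with V = Cb*L*B*T, i.e. S = L * (1.7*T + Cb*B)
Step 1 — 1.7*T = 1.7 * 7.7 = 13.09 m
Step 2 — Cb*B = 0.64 * 17.6 = 11.264 m
Step 3 — 1.7*T + Cb*B = 13.09 + 11.264 = 24.354 m
Step 4 — S = 119.0 * 24.354 ≈ 2898.1 m^2 (5 s.f.)

2898.1 m^2


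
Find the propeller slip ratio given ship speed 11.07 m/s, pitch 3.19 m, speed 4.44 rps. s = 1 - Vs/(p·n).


Formula: s = 1 - Vs / (p * n)
Step 1 — p * n = 3.19 * 4.44 = 14.1636
Step 2 — Vs / (p*n) = 11.07 / 14.1636 = 0.781581 (6 d.p.)
Step 3 — s = 1 - 0.781581 = 0.218419

0.218419


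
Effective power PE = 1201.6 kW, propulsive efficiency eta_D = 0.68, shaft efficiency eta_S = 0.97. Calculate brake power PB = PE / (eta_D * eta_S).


Formula: PB = PE / (eta_D * eta_S)
Step 1 — combined efficiency = eta_D * eta_S = 0.68 * 0.97 = 0.6596
Step 2 — PB = 1201.6 / 0.6596 ≈ 1821.7 kW (5 s.f.)

1821.7 kW


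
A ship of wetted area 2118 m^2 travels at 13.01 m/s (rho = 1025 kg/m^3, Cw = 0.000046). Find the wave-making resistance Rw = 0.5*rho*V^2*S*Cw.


Formula: Rw = 0.5 * rho * V^2 * S * Cw
Step 1 — V^2 = 13.01^2 = 169.2601
Step 2 — 0.5 * rho * V^2 = 0.5 * 1025 * 169.2601 = 86745.80125
Step 3 — Rw = 86745.80125 * 2118 * 0.000046 ≈ 8451.5 N (5 s.f.)

8451.5 N


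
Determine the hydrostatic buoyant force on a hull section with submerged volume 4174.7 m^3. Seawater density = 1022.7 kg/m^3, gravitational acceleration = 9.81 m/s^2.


Formula: Fb = rho * g * V
Substituting: Fb = 1022.7 * 9.81 * 4174.7
Intermediate: 1022.7 * 9.81 = 10032.687
Result: Fb = 10032.687 * 4174.7 ≈ 41883000 N (5 s.f.)

41883000 N


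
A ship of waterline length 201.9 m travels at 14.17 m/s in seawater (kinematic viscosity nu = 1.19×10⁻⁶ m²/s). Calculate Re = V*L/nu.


Formula: Re = V * L / nu
Step 1 — V * L = 14.17 * 201.9 = 2860.923 m^2/s
Step 2 — Re = 2860.923 / 1.19e-6 = 2.40e+09

2.40e+09


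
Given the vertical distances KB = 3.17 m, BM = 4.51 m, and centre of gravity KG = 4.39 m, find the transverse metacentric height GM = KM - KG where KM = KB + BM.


Formula: GM = KB + BM - KG
Step 1 — KM = KB + BM = 3.17 + 4.51 = 7.68 m
Step 2 — GM = KM - KG = 7.68 - 4.39 = 3.29 m

3.29 m


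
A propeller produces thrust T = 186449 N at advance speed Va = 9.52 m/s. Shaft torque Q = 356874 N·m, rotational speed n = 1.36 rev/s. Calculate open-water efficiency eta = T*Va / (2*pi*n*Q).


Formula: eta = T * Va / (2 * pi * n * Q)
Step 1 — numerator = T * Va = 186449 * 9.52 = 1774994.48
Step 2 — 2 * pi * n = 2 * pi * 1.36 = 8.545132
Step 3 — denominator = 8.545132 * 356874 = 3049535.44
Step 4 — eta = 1774994.48 / 3049535.44 ≈ 0.58205 (5 s.f.)

0.58205


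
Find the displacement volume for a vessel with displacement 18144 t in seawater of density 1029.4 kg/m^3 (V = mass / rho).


Formula: V = mass / rho
Step 1 — convert tonnes to kg: 18144 t * 1000 = 18144000 kg
Step 2 — V = 18144000 / 1029.4 ≈ 17626 m^3 (5 s.f.)

17626 m^3


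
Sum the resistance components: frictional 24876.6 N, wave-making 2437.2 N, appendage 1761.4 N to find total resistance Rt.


Formula: Rt = Rf + Rw + Ra
Substituting: Rt = 24876.6 + 2437.2 + 1761.4
Result: Rt = 29075.2 N

29075.2 N


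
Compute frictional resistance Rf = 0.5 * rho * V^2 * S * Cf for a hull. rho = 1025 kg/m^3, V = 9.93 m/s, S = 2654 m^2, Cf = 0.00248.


Formula: Rf = 0.5 * rho * V^2 * S * Cf
Step 1 — V^2 = 9.93^2 = 98.6049
Step 2 — 0.5 * rho * V^2 = 0.5 * 1025 * 98.6049 = 50535.01125
Step 3 — Rf = 50535.01125 * 2654 * 0.00248 ≈ 332620 N (5 s.f.)

332620 N


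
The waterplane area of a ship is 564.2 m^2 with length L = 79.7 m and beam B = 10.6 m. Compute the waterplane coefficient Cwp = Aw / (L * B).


Formula: Cwp = Aw / (L * B)
Step 1 — L * B = 79.7 * 10.6 = 844.82 m^2
Step 2 — Cwp = 564.2 / 844.82 ≈ 0.66783 (5 s.f.)

0.66783


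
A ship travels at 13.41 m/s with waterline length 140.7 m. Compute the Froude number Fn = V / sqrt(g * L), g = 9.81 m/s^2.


Formula: Fn = V / sqrt(g * L)
Step 1 — g * L = 9.81 * 140.7 = 1380.267
Step 2 — sqrt(g * L) = sqrt(1380.267) = 37.151945
Step 3 — Fn = 13.41 / 37.151945 ≈ 0.36095 (5 s.f.)

0.36095


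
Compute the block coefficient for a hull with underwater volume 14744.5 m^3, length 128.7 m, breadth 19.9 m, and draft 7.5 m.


Formula: Cb = V / (L * B * T)
Step 1 — L * B * T = 128.7 * 19.9 * 7.5 = 19208.475 m^3
Step 2 — Cb = 14744.5 / 19208.475 ≈ 0.76760 (5 s.f.)

0.76760


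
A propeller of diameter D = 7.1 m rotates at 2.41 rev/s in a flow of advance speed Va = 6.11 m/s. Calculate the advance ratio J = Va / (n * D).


Formula: J = Va / (n * D)
Step 1 — n * D = 2.41 * 7.1 = 17.111
Step 2 — J = 6.11 / 17.111 ≈ 0.35708 (5 s.f.)

0.35708


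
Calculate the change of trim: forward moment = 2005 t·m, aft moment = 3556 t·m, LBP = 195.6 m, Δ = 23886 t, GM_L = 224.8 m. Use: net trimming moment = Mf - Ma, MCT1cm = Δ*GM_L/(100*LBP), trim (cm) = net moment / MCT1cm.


Formula: net trimming moment = Mf - Ma; MCT1cm = Δ*GM_L/(100*LBP); trim = net moment / MCT1cm
Step 1 — net trimming moment = 2005 - 3556 = -1551 t·m
Step 2 — MCT1cm = 23886 * 224.8 / (100 * 195.6) = 274.518 t·m/cm
Step 3 — trim = -1551 / 274.518 ≈ -5.6499 cm (5 s.f.)

-5.6499 cm


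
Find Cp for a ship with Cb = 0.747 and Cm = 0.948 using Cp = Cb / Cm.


Formula: Cp = Cb / Cm
Substituting: Cp = 0.747 / 0.948
Result: Cp ≈ 0.78797 (5 s.f.)

0.78797


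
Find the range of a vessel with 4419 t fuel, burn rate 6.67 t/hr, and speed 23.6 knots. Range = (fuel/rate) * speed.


Formula: endurance = fuel / rate; range = endurance * speed
Step 1 — endurance = 4419 / 6.67 = 662.5187 hours
Step 2 — range = 662.5187 * 23.6 ≈ 15635 nautical miles (5 s.f.)

15635 NM


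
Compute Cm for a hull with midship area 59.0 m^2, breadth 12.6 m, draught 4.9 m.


Formula: Cm = Am / (B * T)
Step 1 — B * T = 12.6 * 4.9 = 61.74 m^2
Step 2 — Cm = 59.0 / 61.74 ≈ 0.95562 (5 s.f.)

0.95562


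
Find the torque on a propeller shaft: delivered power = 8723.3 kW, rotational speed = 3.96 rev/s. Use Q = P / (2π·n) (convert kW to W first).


Formula: Q = P_W / (2 * pi * n)
Step 1 — P_W = 8723.3 kW * 1000 = 8723300.0 W
Step 2 — 2 * pi * n = 2 * pi * 3.96 = 24.881414
Step 3 — Q = 8723300.0 / 24.881414 ≈ 350600 N·m (5 s.f.)

350600 N·m
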